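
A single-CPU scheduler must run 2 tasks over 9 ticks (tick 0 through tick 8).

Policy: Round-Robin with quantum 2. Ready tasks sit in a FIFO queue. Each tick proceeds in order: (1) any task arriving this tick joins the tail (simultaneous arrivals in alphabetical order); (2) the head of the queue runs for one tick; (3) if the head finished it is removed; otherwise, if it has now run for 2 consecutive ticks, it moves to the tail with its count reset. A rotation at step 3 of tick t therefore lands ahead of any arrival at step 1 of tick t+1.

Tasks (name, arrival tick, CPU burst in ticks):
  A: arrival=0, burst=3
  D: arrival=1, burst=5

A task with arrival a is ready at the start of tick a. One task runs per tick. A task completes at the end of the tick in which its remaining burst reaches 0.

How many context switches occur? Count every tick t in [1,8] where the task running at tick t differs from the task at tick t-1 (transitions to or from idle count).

context switches = 4

t=0: queue=[A] q_used=0 → run A
t=1: queue=[A,D] q_used=1 → run A
t=2: queue=[D,A] q_used=0 → run D
t=3: queue=[D,A] q_used=1 → run D
t=4: queue=[A,D] q_used=0 → run A
t=5: queue=[D] q_used=0 → run D
t=6: queue=[D] q_used=1 → run D
t=7: queue=[D] q_used=0 → run D
t=8: (idle)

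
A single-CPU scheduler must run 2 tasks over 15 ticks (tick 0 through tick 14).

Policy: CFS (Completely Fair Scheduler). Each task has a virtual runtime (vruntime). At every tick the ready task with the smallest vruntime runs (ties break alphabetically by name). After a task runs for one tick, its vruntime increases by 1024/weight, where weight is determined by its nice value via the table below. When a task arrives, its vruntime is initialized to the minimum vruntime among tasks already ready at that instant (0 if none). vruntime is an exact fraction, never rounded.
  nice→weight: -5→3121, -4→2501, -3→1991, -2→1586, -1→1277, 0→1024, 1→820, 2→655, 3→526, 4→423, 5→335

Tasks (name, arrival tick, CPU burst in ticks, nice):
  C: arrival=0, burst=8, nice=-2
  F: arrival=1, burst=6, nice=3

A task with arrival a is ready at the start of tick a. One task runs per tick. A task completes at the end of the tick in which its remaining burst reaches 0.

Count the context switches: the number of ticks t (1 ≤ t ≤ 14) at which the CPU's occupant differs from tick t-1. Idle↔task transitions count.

t=0: vr[C=0] → run C
t=1: vr[C=512/793 F=512/793] → run C
t=2: vr[C=1024/793 F=512/793] → run F
t=3: vr[C=1024/793 F=540672/208559] → run C
t=4: vr[C=1536/793 F=540672/208559] → run C
t=5: vr[C=2048/793 F=540672/208559] → run C
t=6: vr[C=2560/793 F=540672/208559] → run F
t=7: vr[C=2560/793 F=946688/208559] → run C
t=8: vr[C=3072/793 F=946688/208559] → run C
t=9: vr[C=3584/793 F=946688/208559] → run C
t=10: vr[F=946688/208559] → run F
t=11: vr[F=1352704/208559] → run F
t=12: vr[F=1758720/208559] → run F
t=13: vr[F=2164736/208559] → run F
t=14: (idle)

context switches = 6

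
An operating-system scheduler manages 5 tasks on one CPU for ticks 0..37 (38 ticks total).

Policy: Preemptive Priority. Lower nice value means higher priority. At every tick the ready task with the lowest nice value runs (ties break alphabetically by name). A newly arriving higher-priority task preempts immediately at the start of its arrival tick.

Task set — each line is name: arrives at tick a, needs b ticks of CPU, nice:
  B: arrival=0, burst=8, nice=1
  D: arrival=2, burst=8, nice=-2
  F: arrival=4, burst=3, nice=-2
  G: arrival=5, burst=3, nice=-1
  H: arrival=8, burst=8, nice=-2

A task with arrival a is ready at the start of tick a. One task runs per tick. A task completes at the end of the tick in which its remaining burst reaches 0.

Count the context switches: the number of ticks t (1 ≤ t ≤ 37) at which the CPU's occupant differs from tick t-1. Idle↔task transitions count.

t=0: ready={B} → run B
t=1: ready={B} → run B
t=2: ready={B,D} → run D
t=3: ready={B,D} → run D
t=4: ready={B,D,F} → run D
t=5: ready={B,D,F,G} → run D
t=6: ready={B,D,F,G} → run D
t=7: ready={B,D,F,G} → run D
t=8: ready={B,D,F,G,H} → run D
t=9: ready={B,D,F,G,H} → run D
t=10: ready={B,F,G,H} → run F
t=11: ready={B,F,G,H} → run F
t=12: ready={B,F,G,H} → run F
t=13: ready={B,G,H} → run H
t=14: ready={B,G,H} → run H
t=15: ready={B,G,H} → run H
t=16: ready={B,G,H} → run H
t=17: ready={B,G,H} → run H
t=18: ready={B,G,H} → run H
t=19: ready={B,G,H} → run H
t=20: ready={B,G,H} → run H
t=21: ready={B,G} → run G
t=22: ready={B,G} → run G
t=23: ready={B,G} → run G
t=24: ready={B} → run B
t=25: ready={B} → run B
t=26: ready={B} → run B
t=27: ready={B} → run B
t=28: ready={B} → run B
t=29: ready={B} → run B
t=30: (idle)
t=31: (idle)
t=32: (idle)
t=33: (idle)
t=34: (idle)
t=35: (idle)
t=36: (idle)
t=37: (idle)

context switches = 6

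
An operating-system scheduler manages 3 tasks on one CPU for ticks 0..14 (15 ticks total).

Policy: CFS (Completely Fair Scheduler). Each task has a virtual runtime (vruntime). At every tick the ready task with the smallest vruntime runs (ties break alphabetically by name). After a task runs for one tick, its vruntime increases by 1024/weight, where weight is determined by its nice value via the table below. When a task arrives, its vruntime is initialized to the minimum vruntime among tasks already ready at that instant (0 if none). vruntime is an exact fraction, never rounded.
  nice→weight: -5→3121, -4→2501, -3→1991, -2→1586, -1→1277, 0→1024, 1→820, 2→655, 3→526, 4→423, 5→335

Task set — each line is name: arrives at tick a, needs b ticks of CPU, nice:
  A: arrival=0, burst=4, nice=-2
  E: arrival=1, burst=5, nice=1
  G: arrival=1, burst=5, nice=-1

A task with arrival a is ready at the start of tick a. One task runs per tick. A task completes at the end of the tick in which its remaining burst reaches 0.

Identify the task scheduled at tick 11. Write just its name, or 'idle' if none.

running at tick 11 = G

t=0: vr[A=0] → run A
t=1: vr[A=512/793 E=512/793 G=512/793] → run A
t=2: vr[A=1024/793 E=512/793 G=512/793] → run E
t=3: vr[A=1024/793 E=307968/162565 G=512/793] → run G
t=4: vr[A=1024/793 E=307968/162565 G=1465856/1012661] → run A
t=5: vr[A=1536/793 E=307968/162565 G=1465856/1012661] → run G
t=6: vr[A=1536/793 E=307968/162565 G=2277888/1012661] → run E
t=7: vr[A=1536/793 E=510976/162565 G=2277888/1012661] → run A
t=8: vr[E=510976/162565 G=2277888/1012661] → run G
t=9: vr[E=510976/162565 G=3089920/1012661] → run G
t=10: vr[E=510976/162565 G=3901952/1012661] → run E
t=11: vr[E=713984/162565 G=3901952/1012661] → run G
t=12: vr[E=713984/162565] → run E
t=13: vr[E=916992/162565] → run E
t=14: (idle)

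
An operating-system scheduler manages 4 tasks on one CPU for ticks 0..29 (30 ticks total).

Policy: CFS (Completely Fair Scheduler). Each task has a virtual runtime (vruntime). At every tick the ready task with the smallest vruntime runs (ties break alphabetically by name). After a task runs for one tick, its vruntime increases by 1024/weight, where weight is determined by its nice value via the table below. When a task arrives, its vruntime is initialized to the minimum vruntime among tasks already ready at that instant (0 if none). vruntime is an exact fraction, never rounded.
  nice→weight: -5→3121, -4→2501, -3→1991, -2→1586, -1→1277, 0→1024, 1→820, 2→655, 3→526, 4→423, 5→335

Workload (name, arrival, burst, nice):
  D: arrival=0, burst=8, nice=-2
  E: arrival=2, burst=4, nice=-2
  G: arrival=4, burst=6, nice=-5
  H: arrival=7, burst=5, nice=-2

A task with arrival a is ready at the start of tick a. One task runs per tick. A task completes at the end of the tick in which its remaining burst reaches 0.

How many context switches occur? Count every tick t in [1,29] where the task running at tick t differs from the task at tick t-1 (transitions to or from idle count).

t=0: vr[D=0] → run D
t=1: vr[D=512/793] → run D
t=2: vr[D=1024/793 E=1024/793] → run D
t=3: vr[D=1536/793 E=1024/793] → run E
t=4: vr[D=1536/793 E=1536/793 G=1536/793] → run D
t=5: vr[D=2048/793 E=1536/793 G=1536/793] → run E
t=6: vr[D=2048/793 E=2048/793 G=1536/793] → run G
t=7: vr[D=2048/793 E=2048/793 G=5605888/2474953 H=5605888/2474953] → run G
t=8: vr[D=2048/793 E=2048/793 G=6417920/2474953 H=5605888/2474953] → run H
t=9: vr[D=2048/793 E=2048/793 G=6417920/2474953 H=7203840/2474953] → run D
t=10: vr[D=2560/793 E=2048/793 G=6417920/2474953 H=7203840/2474953] → run E
t=11: vr[D=2560/793 E=2560/793 G=6417920/2474953 H=7203840/2474953] → run G
t=12: vr[D=2560/793 E=2560/793 G=7229952/2474953 H=7203840/2474953] → run H
t=13: vr[D=2560/793 E=2560/793 G=7229952/2474953 H=8801792/2474953] → run G
t=14: vr[D=2560/793 E=2560/793 G=8041984/2474953 H=8801792/2474953] → run D
t=15: vr[D=3072/793 E=2560/793 G=8041984/2474953 H=8801792/2474953] → run E
t=16: vr[D=3072/793 G=8041984/2474953 H=8801792/2474953] → run G
t=17: vr[D=3072/793 G=8854016/2474953 H=8801792/2474953] → run H
t=18: vr[D=3072/793 G=8854016/2474953 H=10399744/2474953] → run G
t=19: vr[D=3072/793 H=10399744/2474953] → run D
t=20: vr[D=3584/793 H=10399744/2474953] → run H
t=21: vr[D=3584/793 H=11997696/2474953] → run D
t=22: vr[H=11997696/2474953] → run H
t=23: (idle)
t=24: (idle)
t=25: (idle)
t=26: (idle)
t=27: (idle)
t=28: (idle)
t=29: (idle)

context switches = 20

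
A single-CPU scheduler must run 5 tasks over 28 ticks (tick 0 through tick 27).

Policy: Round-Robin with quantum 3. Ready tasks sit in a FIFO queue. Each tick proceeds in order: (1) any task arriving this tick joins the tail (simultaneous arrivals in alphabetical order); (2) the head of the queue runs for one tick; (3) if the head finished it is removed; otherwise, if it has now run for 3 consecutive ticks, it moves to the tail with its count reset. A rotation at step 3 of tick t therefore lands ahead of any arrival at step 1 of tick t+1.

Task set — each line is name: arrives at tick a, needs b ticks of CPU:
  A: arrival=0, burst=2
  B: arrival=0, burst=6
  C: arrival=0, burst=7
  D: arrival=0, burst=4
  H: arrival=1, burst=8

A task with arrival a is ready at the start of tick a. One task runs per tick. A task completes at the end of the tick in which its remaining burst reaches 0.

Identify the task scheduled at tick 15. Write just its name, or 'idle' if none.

t=0: queue=[A,B,C,D] q_used=0 → run A
t=1: queue=[A,B,C,D,H] q_used=1 → run A
t=2: queue=[B,C,D,H] q_used=0 → run B
t=3: queue=[B,C,D,H] q_used=1 → run B
t=4: queue=[B,C,D,H] q_used=2 → run B
t=5: queue=[C,D,H,B] q_used=0 → run C
t=6: queue=[C,D,H,B] q_used=1 → run C
t=7: queue=[C,D,H,B] q_used=2 → run C
t=8: queue=[D,H,B,C] q_used=0 → run D
t=9: queue=[D,H,B,C] q_used=1 → run D
t=10: queue=[D,H,B,C] q_used=2 → run D
t=11: queue=[H,B,C,D] q_used=0 → run H
t=12: queue=[H,B,C,D] q_used=1 → run H
t=13: queue=[H,B,C,D] q_used=2 → run H
t=14: queue=[B,C,D,H] q_used=0 → run B
t=15: queue=[B,C,D,H] q_used=1 → run B
t=16: queue=[B,C,D,H] q_used=2 → run B
t=17: queue=[C,D,H] q_used=0 → run C
t=18: queue=[C,D,H] q_used=1 → run C
t=19: queue=[C,D,H] q_used=2 → run C
t=20: queue=[D,H,C] q_used=0 → run D
t=21: queue=[H,C] q_used=0 → run H
t=22: queue=[H,C] q_used=1 → run H
t=23: queue=[H,C] q_used=2 → run H
t=24: queue=[C,H] q_used=0 → run C
t=25: queue=[H] q_used=0 → run H
t=26: queue=[H] q_used=1 → run H
t=27: (idle)

running at tick 15 = B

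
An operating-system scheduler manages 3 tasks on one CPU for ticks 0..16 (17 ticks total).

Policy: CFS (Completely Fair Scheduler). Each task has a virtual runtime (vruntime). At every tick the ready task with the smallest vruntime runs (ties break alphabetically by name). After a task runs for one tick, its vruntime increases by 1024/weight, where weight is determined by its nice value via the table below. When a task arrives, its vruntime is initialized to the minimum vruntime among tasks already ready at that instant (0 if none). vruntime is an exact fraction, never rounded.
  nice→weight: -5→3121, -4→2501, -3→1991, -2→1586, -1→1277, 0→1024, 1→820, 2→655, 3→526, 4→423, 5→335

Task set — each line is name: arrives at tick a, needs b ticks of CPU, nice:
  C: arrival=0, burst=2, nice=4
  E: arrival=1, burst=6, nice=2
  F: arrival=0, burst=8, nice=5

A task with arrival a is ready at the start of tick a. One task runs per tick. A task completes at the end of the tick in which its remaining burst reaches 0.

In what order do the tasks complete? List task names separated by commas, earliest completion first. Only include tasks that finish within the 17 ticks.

completion order = C, E, F

t=0: vr[C=0 F=0] → run C
t=1: vr[C=1024/423 E=0 F=0] → run E
t=2: vr[C=1024/423 E=1024/655 F=0] → run F
t=3: vr[C=1024/423 E=1024/655 F=1024/335] → run E
t=4: vr[C=1024/423 E=2048/655 F=1024/335] → run C
t=5: vr[E=2048/655 F=1024/335] → run F
t=6: vr[E=2048/655 F=2048/335] → run E
t=7: vr[E=3072/655 F=2048/335] → run E
t=8: vr[E=4096/655 F=2048/335] → run F
t=9: vr[E=4096/655 F=3072/335] → run E
t=10: vr[E=1024/131 F=3072/335] → run E
t=11: vr[F=3072/335] → run F
t=12: vr[F=4096/335] → run F
t=13: vr[F=1024/67] → run F
t=14: vr[F=6144/335] → run F
t=15: vr[F=7168/335] → run F
t=16: (idle)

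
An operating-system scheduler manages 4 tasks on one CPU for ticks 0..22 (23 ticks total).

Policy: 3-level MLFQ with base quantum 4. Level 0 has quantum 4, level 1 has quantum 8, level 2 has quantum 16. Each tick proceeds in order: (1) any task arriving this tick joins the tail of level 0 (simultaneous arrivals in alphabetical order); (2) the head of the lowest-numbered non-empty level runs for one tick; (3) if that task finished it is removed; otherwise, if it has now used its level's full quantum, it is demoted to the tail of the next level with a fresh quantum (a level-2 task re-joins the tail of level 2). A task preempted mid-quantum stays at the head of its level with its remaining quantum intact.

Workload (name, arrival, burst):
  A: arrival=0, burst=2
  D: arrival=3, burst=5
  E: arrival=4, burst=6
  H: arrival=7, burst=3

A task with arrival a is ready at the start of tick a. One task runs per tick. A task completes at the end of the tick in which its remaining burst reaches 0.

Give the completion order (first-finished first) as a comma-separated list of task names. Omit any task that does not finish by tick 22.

t=0: L0/L1/L2 = A/-/- → run A
t=1: L0/L1/L2 = A/-/- → run A
t=2: (idle)
t=3: L0/L1/L2 = D/-/- → run D
t=4: L0/L1/L2 = DE/-/- → run D
t=5: L0/L1/L2 = DE/-/- → run D
t=6: L0/L1/L2 = DE/-/- → run D
t=7: L0/L1/L2 = EH/D/- → run E
t=8: L0/L1/L2 = EH/D/- → run E
t=9: L0/L1/L2 = EH/D/- → run E
t=10: L0/L1/L2 = EH/D/- → run E
t=11: L0/L1/L2 = H/DE/- → run H
t=12: L0/L1/L2 = H/DE/- → run H
t=13: L0/L1/L2 = H/DE/- → run H
t=14: L0/L1/L2 = -/DE/- → run D
t=15: L0/L1/L2 = -/E/- → run E
t=16: L0/L1/L2 = -/E/- → run E
t=17: (idle)
t=18: (idle)
t=19: (idle)
t=20: (idle)
t=21: (idle)
t=22: (idle)

completion order = A, H, D, E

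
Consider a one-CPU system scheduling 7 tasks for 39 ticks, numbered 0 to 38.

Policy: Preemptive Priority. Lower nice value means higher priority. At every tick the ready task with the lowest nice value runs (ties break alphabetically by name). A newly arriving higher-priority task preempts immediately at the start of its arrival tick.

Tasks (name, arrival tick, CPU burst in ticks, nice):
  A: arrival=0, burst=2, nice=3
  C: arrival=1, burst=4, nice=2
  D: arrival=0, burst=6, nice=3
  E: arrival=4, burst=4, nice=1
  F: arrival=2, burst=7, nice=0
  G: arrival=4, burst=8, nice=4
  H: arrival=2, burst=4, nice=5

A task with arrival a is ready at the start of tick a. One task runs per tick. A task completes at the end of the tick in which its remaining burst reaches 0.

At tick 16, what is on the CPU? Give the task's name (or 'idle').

t=0: ready={A,D} → run A
t=1: ready={A,C,D} → run C
t=2: ready={A,C,D,F,H} → run F
t=3: ready={A,C,D,F,H} → run F
t=4: ready={A,C,D,E,F,G,H} → run F
t=5: ready={A,C,D,E,F,G,H} → run F
t=6: ready={A,C,D,E,F,G,H} → run F
t=7: ready={A,C,D,E,F,G,H} → run F
t=8: ready={A,C,D,E,F,G,H} → run F
t=9: ready={A,C,D,E,G,H} → run E
t=10: ready={A,C,D,E,G,H} → run E
t=11: ready={A,C,D,E,G,H} → run E
t=12: ready={A,C,D,E,G,H} → run E
t=13: ready={A,C,D,G,H} → run C
t=14: ready={A,C,D,G,H} → run C
t=15: ready={A,C,D,G,H} → run C
t=16: ready={A,D,G,H} → run A
t=17: ready={D,G,H} → run D
t=18: ready={D,G,H} → run D
t=19: ready={D,G,H} → run D
t=20: ready={D,G,H} → run D
t=21: ready={D,G,H} → run D
t=22: ready={D,G,H} → run D
t=23: ready={G,H} → run G
t=24: ready={G,H} → run G
t=25: ready={G,H} → run G
t=26: ready={G,H} → run G
t=27: ready={G,H} → run G
t=28: ready={G,H} → run G
t=29: ready={G,H} → run G
t=30: ready={G,H} → run G
t=31: ready={H} → run H
t=32: ready={H} → run H
t=33: ready={H} → run H
t=34: ready={H} → run H
t=35: (idle)
t=36: (idle)
t=37: (idle)
t=38: (idle)

running at tick 16 = A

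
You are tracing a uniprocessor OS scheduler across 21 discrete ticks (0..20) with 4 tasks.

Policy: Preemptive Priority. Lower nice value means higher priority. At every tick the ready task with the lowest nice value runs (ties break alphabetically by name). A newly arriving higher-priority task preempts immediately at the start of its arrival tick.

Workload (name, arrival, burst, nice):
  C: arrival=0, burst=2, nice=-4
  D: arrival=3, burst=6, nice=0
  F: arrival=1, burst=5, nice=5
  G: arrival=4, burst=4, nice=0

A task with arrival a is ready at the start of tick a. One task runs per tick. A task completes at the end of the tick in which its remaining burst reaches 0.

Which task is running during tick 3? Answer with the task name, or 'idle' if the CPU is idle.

running at tick 3 = D

t=0: ready={C} → run C
t=1: ready={C,F} → run C
t=2: ready={F} → run F
t=3: ready={D,F} → run D
t=4: ready={D,F,G} → run D
t=5: ready={D,F,G} → run D
t=6: ready={D,F,G} → run D
t=7: ready={D,F,G} → run D
t=8: ready={D,F,G} → run D
t=9: ready={F,G} → run G
t=10: ready={F,G} → run G
t=11: ready={F,G} → run G
t=12: ready={F,G} → run G
t=13: ready={F} → run F
t=14: ready={F} → run F
t=15: ready={F} → run F
t=16: ready={F} → run F
t=17: (idle)
t=18: (idle)
t=19: (idle)
t=20: (idle)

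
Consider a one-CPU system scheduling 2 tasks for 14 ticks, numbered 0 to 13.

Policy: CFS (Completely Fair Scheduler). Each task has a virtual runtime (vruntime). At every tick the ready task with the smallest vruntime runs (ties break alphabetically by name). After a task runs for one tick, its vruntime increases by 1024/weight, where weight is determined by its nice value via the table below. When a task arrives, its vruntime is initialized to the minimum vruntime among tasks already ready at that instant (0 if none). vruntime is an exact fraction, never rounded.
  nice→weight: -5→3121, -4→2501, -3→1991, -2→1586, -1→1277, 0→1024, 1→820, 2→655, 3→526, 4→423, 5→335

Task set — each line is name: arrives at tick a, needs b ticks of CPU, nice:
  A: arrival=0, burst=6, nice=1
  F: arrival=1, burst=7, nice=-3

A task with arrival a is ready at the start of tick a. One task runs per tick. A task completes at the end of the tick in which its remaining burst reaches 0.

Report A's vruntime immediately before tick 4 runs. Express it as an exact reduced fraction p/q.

vruntime(A, start of tick 4) = 512/205

t=0: vr[A=0] → run A
t=1: vr[A=256/205 F=256/205] → run A
t=2: vr[A=512/205 F=256/205] → run F
t=3: vr[A=512/205 F=719616/408155] → run F
t=4: vr[A=512/205 F=929536/408155] → run F
t=5: vr[A=512/205 F=1139456/408155] → run A
t=6: vr[A=768/205 F=1139456/408155] → run F
t=7: vr[A=768/205 F=1349376/408155] → run F
t=8: vr[A=768/205 F=1559296/408155] → run A
t=9: vr[A=1024/205 F=1559296/408155] → run F
t=10: vr[A=1024/205 F=1769216/408155] → run F
t=11: vr[A=1024/205] → run A
t=12: vr[A=256/41] → run A
t=13: (idle)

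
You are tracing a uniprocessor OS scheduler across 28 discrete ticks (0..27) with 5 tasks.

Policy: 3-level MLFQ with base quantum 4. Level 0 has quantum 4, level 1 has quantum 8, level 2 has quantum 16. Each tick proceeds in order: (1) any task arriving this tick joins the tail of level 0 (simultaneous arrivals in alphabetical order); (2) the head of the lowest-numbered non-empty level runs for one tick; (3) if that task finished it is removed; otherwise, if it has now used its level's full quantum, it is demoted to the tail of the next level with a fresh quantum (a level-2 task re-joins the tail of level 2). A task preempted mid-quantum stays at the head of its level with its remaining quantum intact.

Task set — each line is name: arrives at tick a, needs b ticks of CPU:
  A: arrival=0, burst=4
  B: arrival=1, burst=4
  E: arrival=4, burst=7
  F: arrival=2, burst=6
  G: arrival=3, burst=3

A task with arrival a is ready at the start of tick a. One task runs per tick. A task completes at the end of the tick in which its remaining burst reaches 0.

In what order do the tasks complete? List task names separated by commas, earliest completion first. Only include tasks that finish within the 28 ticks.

completion order = A, B, G, F, E

t=0: L0/L1/L2 = A/-/- → run A
t=1: L0/L1/L2 = AB/-/- → run A
t=2: L0/L1/L2 = ABF/-/- → run A
t=3: L0/L1/L2 = ABFG/-/- → run A
t=4: L0/L1/L2 = BFGE/-/- → run B
t=5: L0/L1/L2 = BFGE/-/- → run B
t=6: L0/L1/L2 = BFGE/-/- → run B
t=7: L0/L1/L2 = BFGE/-/- → run B
t=8: L0/L1/L2 = FGE/-/- → run F
t=9: L0/L1/L2 = FGE/-/- → run F
t=10: L0/L1/L2 = FGE/-/- → run F
t=11: L0/L1/L2 = FGE/-/- → run F
t=12: L0/L1/L2 = GE/F/- → run G
t=13: L0/L1/L2 = GE/F/- → run G
t=14: L0/L1/L2 = GE/F/- → run G
t=15: L0/L1/L2 = E/F/- → run E
t=16: L0/L1/L2 = E/F/- → run E
t=17: L0/L1/L2 = E/F/- → run E
t=18: L0/L1/L2 = E/F/- → run E
t=19: L0/L1/L2 = -/FE/- → run F
t=20: L0/L1/L2 = -/FE/- → run F
t=21: L0/L1/L2 = -/E/- → run E
t=22: L0/L1/L2 = -/E/- → run E
t=23: L0/L1/L2 = -/E/- → run E
t=24: (idle)
t=25: (idle)
t=26: (idle)
t=27: (idle)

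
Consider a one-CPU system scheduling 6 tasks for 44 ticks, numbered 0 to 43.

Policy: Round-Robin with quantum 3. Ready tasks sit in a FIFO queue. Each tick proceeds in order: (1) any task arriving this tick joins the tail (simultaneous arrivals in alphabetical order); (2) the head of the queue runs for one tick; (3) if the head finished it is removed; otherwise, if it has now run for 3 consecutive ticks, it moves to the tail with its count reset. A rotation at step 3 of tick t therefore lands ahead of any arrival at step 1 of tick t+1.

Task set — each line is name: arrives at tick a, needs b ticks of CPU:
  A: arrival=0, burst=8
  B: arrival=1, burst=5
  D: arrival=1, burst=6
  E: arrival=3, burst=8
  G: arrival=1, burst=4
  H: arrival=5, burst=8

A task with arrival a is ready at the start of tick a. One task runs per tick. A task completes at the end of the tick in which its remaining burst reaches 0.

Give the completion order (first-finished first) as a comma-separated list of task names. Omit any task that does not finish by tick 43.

t=0: queue=[A] q_used=0 → run A
t=1: queue=[A,B,D,G] q_used=1 → run A
t=2: queue=[A,B,D,G] q_used=2 → run A
t=3: queue=[B,D,G,A,E] q_used=0 → run B
t=4: queue=[B,D,G,A,E] q_used=1 → run B
t=5: queue=[B,D,G,A,E,H] q_used=2 → run B
t=6: queue=[D,G,A,E,H,B] q_used=0 → run D
t=7: queue=[D,G,A,E,H,B] q_used=1 → run D
t=8: queue=[D,G,A,E,H,B] q_used=2 → run D
t=9: queue=[G,A,E,H,B,D] q_used=0 → run G
t=10: queue=[G,A,E,H,B,D] q_used=1 → run G
t=11: queue=[G,A,E,H,B,D] q_used=2 → run G
t=12: queue=[A,E,H,B,D,G] q_used=0 → run A
t=13: queue=[A,E,H,B,D,G] q_used=1 → run A
t=14: queue=[A,E,H,B,D,G] q_used=2 → run A
t=15: queue=[E,H,B,D,G,A] q_used=0 → run E
t=16: queue=[E,H,B,D,G,A] q_used=1 → run E
t=17: queue=[E,H,B,D,G,A] q_used=2 → run E
t=18: queue=[H,B,D,G,A,E] q_used=0 → run H
t=19: queue=[H,B,D,G,A,E] q_used=1 → run H
t=20: queue=[H,B,D,G,A,E] q_used=2 → run H
t=21: queue=[B,D,G,A,E,H] q_used=0 → run B
t=22: queue=[B,D,G,A,E,H] q_used=1 → run B
t=23: queue=[D,G,A,E,H] q_used=0 → run D
t=24: queue=[D,G,A,E,H] q_used=1 → run D
t=25: queue=[D,G,A,E,H] q_used=2 → run D
t=26: queue=[G,A,E,H] q_used=0 → run G
t=27: queue=[A,E,H] q_used=0 → run A
t=28: queue=[A,E,H] q_used=1 → run A
t=29: queue=[E,H] q_used=0 → run E
t=30: queue=[E,H] q_used=1 → run E
t=31: queue=[E,H] q_used=2 → run E
t=32: queue=[H,E] q_used=0 → run H
t=33: queue=[H,E] q_used=1 → run H
t=34: queue=[H,E] q_used=2 → run H
t=35: queue=[E,H] q_used=0 → run E
t=36: queue=[E,H] q_used=1 → run E
t=37: queue=[H] q_used=0 → run H
t=38: queue=[H] q_used=1 → run H
t=39: (idle)
t=40: (idle)
t=41: (idle)
t=42: (idle)
t=43: (idle)

completion order = B, D, G, A, E, H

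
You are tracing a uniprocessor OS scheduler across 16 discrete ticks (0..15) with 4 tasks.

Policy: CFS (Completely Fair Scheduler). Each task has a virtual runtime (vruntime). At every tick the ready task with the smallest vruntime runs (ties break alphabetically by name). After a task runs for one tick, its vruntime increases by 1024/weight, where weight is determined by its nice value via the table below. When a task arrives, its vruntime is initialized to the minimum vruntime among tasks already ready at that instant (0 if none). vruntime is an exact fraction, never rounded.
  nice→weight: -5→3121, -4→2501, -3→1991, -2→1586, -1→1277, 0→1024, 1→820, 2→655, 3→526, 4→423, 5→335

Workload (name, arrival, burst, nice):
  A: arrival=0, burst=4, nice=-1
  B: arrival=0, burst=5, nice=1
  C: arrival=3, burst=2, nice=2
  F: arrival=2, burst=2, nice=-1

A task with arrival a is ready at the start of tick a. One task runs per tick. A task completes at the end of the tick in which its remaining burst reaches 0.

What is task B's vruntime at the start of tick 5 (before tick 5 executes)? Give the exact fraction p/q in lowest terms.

t=0: vr[A=0 B=0] → run A
t=1: vr[A=1024/1277 B=0] → run B
t=2: vr[A=1024/1277 B=256/205 F=1024/1277] → run A
t=3: vr[A=2048/1277 B=256/205 C=1024/1277 F=1024/1277] → run C
t=4: vr[A=2048/1277 B=256/205 C=1978368/836435 F=1024/1277] → run F
t=5: vr[A=2048/1277 B=256/205 C=1978368/836435 F=2048/1277] → run B
t=6: vr[A=2048/1277 B=512/205 C=1978368/836435 F=2048/1277] → run A
t=7: vr[A=3072/1277 B=512/205 C=1978368/836435 F=2048/1277] → run F
t=8: vr[A=3072/1277 B=512/205 C=1978368/836435] → run C
t=9: vr[A=3072/1277 B=512/205] → run A
t=10: vr[B=512/205] → run B
t=11: vr[B=768/205] → run B
t=12: vr[B=1024/205] → run B
t=13: (idle)
t=14: (idle)
t=15: (idle)

vruntime(B, start of tick 5) = 256/205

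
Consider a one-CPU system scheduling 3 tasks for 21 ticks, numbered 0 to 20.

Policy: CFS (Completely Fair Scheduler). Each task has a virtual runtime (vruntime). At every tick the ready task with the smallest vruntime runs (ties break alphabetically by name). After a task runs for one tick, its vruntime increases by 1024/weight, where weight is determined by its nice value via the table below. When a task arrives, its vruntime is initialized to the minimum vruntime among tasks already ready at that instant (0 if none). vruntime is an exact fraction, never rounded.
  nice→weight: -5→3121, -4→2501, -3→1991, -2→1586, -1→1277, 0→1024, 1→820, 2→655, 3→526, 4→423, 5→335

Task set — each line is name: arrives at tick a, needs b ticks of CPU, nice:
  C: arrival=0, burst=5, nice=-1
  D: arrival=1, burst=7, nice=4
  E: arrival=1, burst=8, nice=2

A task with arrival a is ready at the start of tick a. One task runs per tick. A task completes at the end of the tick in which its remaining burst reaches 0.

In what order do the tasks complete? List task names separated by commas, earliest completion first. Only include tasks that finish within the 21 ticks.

t=0: vr[C=0] → run C
t=1: vr[C=1024/1277 D=1024/1277 E=1024/1277] → run C
t=2: vr[C=2048/1277 D=1024/1277 E=1024/1277] → run D
t=3: vr[C=2048/1277 D=1740800/540171 E=1024/1277] → run E
t=4: vr[C=2048/1277 D=1740800/540171 E=1978368/836435] → run C
t=5: vr[C=3072/1277 D=1740800/540171 E=1978368/836435] → run E
t=6: vr[C=3072/1277 D=1740800/540171 E=3286016/836435] → run C
t=7: vr[C=4096/1277 D=1740800/540171 E=3286016/836435] → run C
t=8: vr[D=1740800/540171 E=3286016/836435] → run D
t=9: vr[D=3048448/540171 E=3286016/836435] → run E
t=10: vr[D=3048448/540171 E=4593664/836435] → run E
t=11: vr[D=3048448/540171 E=5901312/836435] → run D
t=12: vr[D=1452032/180057 E=5901312/836435] → run E
t=13: vr[D=1452032/180057 E=1441792/167287] → run D
t=14: vr[D=5663744/540171 E=1441792/167287] → run E
t=15: vr[D=5663744/540171 E=8516608/836435] → run E
t=16: vr[D=5663744/540171 E=9824256/836435] → run D
t=17: vr[D=6971392/540171 E=9824256/836435] → run E
t=18: vr[D=6971392/540171] → run D
t=19: vr[D=2759680/180057] → run D
t=20: (idle)

completion order = C, E, D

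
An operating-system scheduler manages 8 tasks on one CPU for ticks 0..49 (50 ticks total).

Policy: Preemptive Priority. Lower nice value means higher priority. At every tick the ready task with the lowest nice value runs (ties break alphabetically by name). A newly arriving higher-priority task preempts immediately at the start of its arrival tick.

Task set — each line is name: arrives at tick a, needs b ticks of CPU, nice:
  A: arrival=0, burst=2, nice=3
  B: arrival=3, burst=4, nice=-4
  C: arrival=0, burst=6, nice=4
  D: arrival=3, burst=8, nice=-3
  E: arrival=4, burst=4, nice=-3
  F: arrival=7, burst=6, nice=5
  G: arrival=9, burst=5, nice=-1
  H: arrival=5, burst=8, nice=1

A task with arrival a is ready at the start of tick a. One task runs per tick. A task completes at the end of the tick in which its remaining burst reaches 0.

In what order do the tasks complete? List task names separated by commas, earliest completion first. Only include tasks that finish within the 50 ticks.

t=0: ready={A,C} → run A
t=1: ready={A,C} → run A
t=2: ready={C} → run C
t=3: ready={B,C,D} → run B
t=4: ready={B,C,D,E} → run B
t=5: ready={B,C,D,E,H} → run B
t=6: ready={B,C,D,E,H} → run B
t=7: ready={C,D,E,F,H} → run D
t=8: ready={C,D,E,F,H} → run D
t=9: ready={C,D,E,F,G,H} → run D
t=10: ready={C,D,E,F,G,H} → run D
t=11: ready={C,D,E,F,G,H} → run D
t=12: ready={C,D,E,F,G,H} → run D
t=13: ready={C,D,E,F,G,H} → run D
t=14: ready={C,D,E,F,G,H} → run D
t=15: ready={C,E,F,G,H} → run E
t=16: ready={C,E,F,G,H} → run E
t=17: ready={C,E,F,G,H} → run E
t=18: ready={C,E,F,G,H} → run E
t=19: ready={C,F,G,H} → run G
t=20: ready={C,F,G,H} → run G
t=21: ready={C,F,G,H} → run G
t=22: ready={C,F,G,H} → run G
t=23: ready={C,F,G,H} → run G
t=24: ready={C,F,H} → run H
t=25: ready={C,F,H} → run H
t=26: ready={C,F,H} → run H
t=27: ready={C,F,H} → run H
t=28: ready={C,F,H} → run H
t=29: ready={C,F,H} → run H
t=30: ready={C,F,H} → run H
t=31: ready={C,F,H} → run H
t=32: ready={C,F} → run C
t=33: ready={C,F} → run C
t=34: ready={C,F} → run C
t=35: ready={C,F} → run C
t=36: ready={C,F} → run C
t=37: ready={F} → run F
t=38: ready={F} → run F
t=39: ready={F} → run F
t=40: ready={F} → run F
t=41: ready={F} → run F
t=42: ready={F} → run F
t=43: (idle)
t=44: (idle)
t=45: (idle)
t=46: (idle)
t=47: (idle)
t=48: (idle)
t=49: (idle)

completion order = A, B, D, E, G, H, C, F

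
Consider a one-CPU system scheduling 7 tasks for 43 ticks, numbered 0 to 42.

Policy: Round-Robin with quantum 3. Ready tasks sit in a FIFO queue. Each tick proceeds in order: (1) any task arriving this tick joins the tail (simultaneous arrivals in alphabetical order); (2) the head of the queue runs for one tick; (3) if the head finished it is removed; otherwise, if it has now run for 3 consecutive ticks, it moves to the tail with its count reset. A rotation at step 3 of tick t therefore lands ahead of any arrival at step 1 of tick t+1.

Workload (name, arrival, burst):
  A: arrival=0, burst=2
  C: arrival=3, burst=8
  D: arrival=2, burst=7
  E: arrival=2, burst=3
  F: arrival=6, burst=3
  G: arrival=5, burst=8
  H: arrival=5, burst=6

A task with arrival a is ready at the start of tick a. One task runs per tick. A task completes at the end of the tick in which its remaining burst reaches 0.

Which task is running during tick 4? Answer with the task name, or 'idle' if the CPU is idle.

running at tick 4 = D

t=0: queue=[A] q_used=0 → run A
t=1: queue=[A] q_used=1 → run A
t=2: queue=[D,E] q_used=0 → run D
t=3: queue=[D,E,C] q_used=1 → run D
t=4: queue=[D,E,C] q_used=2 → run D
t=5: queue=[E,C,D,G,H] q_used=0 → run E
t=6: queue=[E,C,D,G,H,F] q_used=1 → run E
t=7: queue=[E,C,D,G,H,F] q_used=2 → run E
t=8: queue=[C,D,G,H,F] q_used=0 → run C
t=9: queue=[C,D,G,H,F] q_used=1 → run C
t=10: queue=[C,D,G,H,F] q_used=2 → run C
t=11: queue=[D,G,H,F,C] q_used=0 → run D
t=12: queue=[D,G,H,F,C] q_used=1 → run D
t=13: queue=[D,G,H,F,C] q_used=2 → run D
t=14: queue=[G,H,F,C,D] q_used=0 → run G
t=15: queue=[G,H,F,C,D] q_used=1 → run G
t=16: queue=[G,H,F,C,D] q_used=2 → run G
t=17: queue=[H,F,C,D,G] q_used=0 → run H
t=18: queue=[H,F,C,D,G] q_used=1 → run H
t=19: queue=[H,F,C,D,G] q_used=2 → run H
t=20: queue=[F,C,D,G,H] q_used=0 → run F
t=21: queue=[F,C,D,G,H] q_used=1 → run F
t=22: queue=[F,C,D,G,H] q_used=2 → run F
t=23: queue=[C,D,G,H] q_used=0 → run C
t=24: queue=[C,D,G,H] q_used=1 → run C
t=25: queue=[C,D,G,H] q_used=2 → run C
t=26: queue=[D,G,H,C] q_used=0 → run D
t=27: queue=[G,H,C] q_used=0 → run G
t=28: queue=[G,H,C] q_used=1 → run G
t=29: queue=[G,H,C] q_used=2 → run G
t=30: queue=[H,C,G] q_used=0 → run H
t=31: queue=[H,C,G] q_used=1 → run H
t=32: queue=[H,C,G] q_used=2 → run H
t=33: queue=[C,G] q_used=0 → run C
t=34: queue=[C,G] q_used=1 → run C
t=35: queue=[G] q_used=0 → run G
t=36: queue=[G] q_used=1 → run G
t=37: (idle)
t=38: (idle)
t=39: (idle)
t=40: (idle)
t=41: (idle)
t=42: (idle)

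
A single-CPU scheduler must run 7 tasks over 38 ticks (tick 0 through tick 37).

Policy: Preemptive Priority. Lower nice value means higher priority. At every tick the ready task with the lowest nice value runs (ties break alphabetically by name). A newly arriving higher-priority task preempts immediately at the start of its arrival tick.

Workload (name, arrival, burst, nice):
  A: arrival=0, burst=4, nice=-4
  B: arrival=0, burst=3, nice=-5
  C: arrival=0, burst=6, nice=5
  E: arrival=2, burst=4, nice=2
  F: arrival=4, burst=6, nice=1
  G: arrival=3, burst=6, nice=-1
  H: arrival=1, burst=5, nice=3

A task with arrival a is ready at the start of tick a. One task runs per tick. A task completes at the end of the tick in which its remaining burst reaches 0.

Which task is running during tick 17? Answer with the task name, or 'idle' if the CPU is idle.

t=0: ready={A,B,C} → run B
t=1: ready={A,B,C,H} → run B
t=2: ready={A,B,C,E,H} → run B
t=3: ready={A,C,E,G,H} → run A
t=4: ready={A,C,E,F,G,H} → run A
t=5: ready={A,C,E,F,G,H} → run A
t=6: ready={A,C,E,F,G,H} → run A
t=7: ready={C,E,F,G,H} → run G
t=8: ready={C,E,F,G,H} → run G
t=9: ready={C,E,F,G,H} → run G
t=10: ready={C,E,F,G,H} → run G
t=11: ready={C,E,F,G,H} → run G
t=12: ready={C,E,F,G,H} → run G
t=13: ready={C,E,F,H} → run F
t=14: ready={C,E,F,H} → run F
t=15: ready={C,E,F,H} → run F
t=16: ready={C,E,F,H} → run F
t=17: ready={C,E,F,H} → run F
t=18: ready={C,E,F,H} → run F
t=19: ready={C,E,H} → run E
t=20: ready={C,E,H} → run E
t=21: ready={C,E,H} → run E
t=22: ready={C,E,H} → run E
t=23: ready={C,H} → run H
t=24: ready={C,H} → run H
t=25: ready={C,H} → run H
t=26: ready={C,H} → run H
t=27: ready={C,H} → run H
t=28: ready={C} → run C
t=29: ready={C} → run C
t=30: ready={C} → run C
t=31: ready={C} → run C
t=32: ready={C} → run C
t=33: ready={C} → run C
t=34: (idle)
t=35: (idle)
t=36: (idle)
t=37: (idle)

running at tick 17 = F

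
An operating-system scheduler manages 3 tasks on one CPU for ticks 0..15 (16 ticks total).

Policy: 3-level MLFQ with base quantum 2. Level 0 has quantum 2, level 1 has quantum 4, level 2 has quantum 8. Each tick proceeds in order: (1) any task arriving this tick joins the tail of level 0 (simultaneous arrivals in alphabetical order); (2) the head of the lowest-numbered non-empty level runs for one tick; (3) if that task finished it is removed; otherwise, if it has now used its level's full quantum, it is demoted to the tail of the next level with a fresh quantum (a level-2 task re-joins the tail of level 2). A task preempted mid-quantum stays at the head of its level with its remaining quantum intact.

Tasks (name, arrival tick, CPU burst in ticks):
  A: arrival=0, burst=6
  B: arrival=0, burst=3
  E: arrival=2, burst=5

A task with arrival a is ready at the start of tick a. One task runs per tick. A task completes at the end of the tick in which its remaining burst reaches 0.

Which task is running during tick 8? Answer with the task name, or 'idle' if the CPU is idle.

t=0: L0/L1/L2 = AB/-/- → run A
t=1: L0/L1/L2 = AB/-/- → run A
t=2: L0/L1/L2 = BE/A/- → run B
t=3: L0/L1/L2 = BE/A/- → run B
t=4: L0/L1/L2 = E/AB/- → run E
t=5: L0/L1/L2 = E/AB/- → run E
t=6: L0/L1/L2 = -/ABE/- → run A
t=7: L0/L1/L2 = -/ABE/- → run A
t=8: L0/L1/L2 = -/ABE/- → run A
t=9: L0/L1/L2 = -/ABE/- → run A
t=10: L0/L1/L2 = -/BE/- → run B
t=11: L0/L1/L2 = -/E/- → run E
t=12: L0/L1/L2 = -/E/- → run E
t=13: L0/L1/L2 = -/E/- → run E
t=14: (idle)
t=15: (idle)

running at tick 8 = A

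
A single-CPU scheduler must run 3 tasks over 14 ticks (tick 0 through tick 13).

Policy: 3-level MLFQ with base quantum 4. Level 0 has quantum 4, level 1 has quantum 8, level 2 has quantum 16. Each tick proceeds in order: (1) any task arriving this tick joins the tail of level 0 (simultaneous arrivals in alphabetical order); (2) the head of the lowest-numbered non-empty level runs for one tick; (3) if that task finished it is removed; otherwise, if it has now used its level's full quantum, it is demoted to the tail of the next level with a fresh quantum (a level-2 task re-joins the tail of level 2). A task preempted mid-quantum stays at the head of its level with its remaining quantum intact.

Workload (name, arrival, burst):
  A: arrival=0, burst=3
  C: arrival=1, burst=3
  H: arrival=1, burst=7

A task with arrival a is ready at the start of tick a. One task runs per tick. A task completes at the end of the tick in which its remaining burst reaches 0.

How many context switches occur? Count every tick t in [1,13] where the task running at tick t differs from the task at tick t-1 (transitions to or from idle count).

t=0: L0/L1/L2 = A/-/- → run A
t=1: L0/L1/L2 = ACH/-/- → run A
t=2: L0/L1/L2 = ACH/-/- → run A
t=3: L0/L1/L2 = CH/-/- → run C
t=4: L0/L1/L2 = CH/-/- → run C
t=5: L0/L1/L2 = CH/-/- → run C
t=6: L0/L1/L2 = H/-/- → run H
t=7: L0/L1/L2 = H/-/- → run H
t=8: L0/L1/L2 = H/-/- → run H
t=9: L0/L1/L2 = H/-/- → run H
t=10: L0/L1/L2 = -/H/- → run H
t=11: L0/L1/L2 = -/H/- → run H
t=12: L0/L1/L2 = -/H/- → run H
t=13: (idle)

context switches = 3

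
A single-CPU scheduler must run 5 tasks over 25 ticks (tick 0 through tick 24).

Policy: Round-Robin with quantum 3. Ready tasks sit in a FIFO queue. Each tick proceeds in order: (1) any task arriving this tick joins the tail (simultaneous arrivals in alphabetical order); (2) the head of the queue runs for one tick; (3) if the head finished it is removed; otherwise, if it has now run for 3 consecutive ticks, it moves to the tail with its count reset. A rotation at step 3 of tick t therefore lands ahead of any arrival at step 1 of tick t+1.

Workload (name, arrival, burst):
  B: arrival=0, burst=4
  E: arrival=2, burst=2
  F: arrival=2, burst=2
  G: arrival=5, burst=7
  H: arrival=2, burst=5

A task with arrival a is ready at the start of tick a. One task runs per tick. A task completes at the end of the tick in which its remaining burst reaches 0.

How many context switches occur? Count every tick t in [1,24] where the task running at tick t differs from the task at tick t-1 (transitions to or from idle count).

t=0: queue=[B] q_used=0 → run B
t=1: queue=[B] q_used=1 → run B
t=2: queue=[B,E,F,H] q_used=2 → run B
t=3: queue=[E,F,H,B] q_used=0 → run E
t=4: queue=[E,F,H,B] q_used=1 → run E
t=5: queue=[F,H,B,G] q_used=0 → run F
t=6: queue=[F,H,B,G] q_used=1 → run F
t=7: queue=[H,B,G] q_used=0 → run H
t=8: queue=[H,B,G] q_used=1 → run H
t=9: queue=[H,B,G] q_used=2 → run H
t=10: queue=[B,G,H] q_used=0 → run B
t=11: queue=[G,H] q_used=0 → run G
t=12: queue=[G,H] q_used=1 → run G
t=13: queue=[G,H] q_used=2 → run G
t=14: queue=[H,G] q_used=0 → run H
t=15: queue=[H,G] q_used=1 → run H
t=16: queue=[G] q_used=0 → run G
t=17: queue=[G] q_used=1 → run G
t=18: queue=[G] q_used=2 → run G
t=19: queue=[G] q_used=0 → run G
t=20: (idle)
t=21: (idle)
t=22: (idle)
t=23: (idle)
t=24: (idle)

context switches = 8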